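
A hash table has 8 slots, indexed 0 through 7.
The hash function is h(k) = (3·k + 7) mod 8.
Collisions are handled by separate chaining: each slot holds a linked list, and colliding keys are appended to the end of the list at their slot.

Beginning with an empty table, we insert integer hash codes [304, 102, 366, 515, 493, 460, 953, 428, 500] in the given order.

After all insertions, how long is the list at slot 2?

304 -> bucket 7
102 -> bucket 1
366 -> bucket 1 (collision)
515 -> bucket 0
493 -> bucket 6
460 -> bucket 3
953 -> bucket 2
428 -> bucket 3 (collision)
500 -> bucket 3 (collision)
Final buckets:
0: 515
1: 102 -> 366
2: 953
3: 460 -> 428 -> 500
4: .
5: .
6: 493
7: 304

1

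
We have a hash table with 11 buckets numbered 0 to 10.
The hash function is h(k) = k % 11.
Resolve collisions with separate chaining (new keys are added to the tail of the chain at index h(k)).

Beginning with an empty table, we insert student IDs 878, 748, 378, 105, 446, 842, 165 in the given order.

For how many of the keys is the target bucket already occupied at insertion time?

3

Insert 878: h=9, bucket 9 empty -> new chain.
Insert 748: h=0, bucket 0 empty -> new chain.
Insert 378: h=4, bucket 4 empty -> new chain.
Insert 105: h=6, bucket 6 empty -> new chain.
Insert 446: h=6, bucket 6 nonempty -> append to chain.
Insert 842: h=6, bucket 6 nonempty -> append to chain.
Insert 165: h=0, bucket 0 nonempty -> append to chain.
Final buckets:
0: 748 -> 165
1: .
2: .
3: .
4: 378
5: .
6: 105 -> 446 -> 842
7: .
8: .
9: 878
10: .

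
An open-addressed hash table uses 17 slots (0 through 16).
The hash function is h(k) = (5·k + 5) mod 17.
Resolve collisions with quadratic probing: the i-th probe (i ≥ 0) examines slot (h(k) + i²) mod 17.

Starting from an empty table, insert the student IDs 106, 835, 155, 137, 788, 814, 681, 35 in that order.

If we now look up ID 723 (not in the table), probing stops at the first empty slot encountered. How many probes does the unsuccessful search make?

106: h=8 => slot 8
835: h=15 => slot 15
155: h=15, probe 15,16 => slot 16
137: h=10 => slot 10
788: h=1 => slot 1
814: h=12 => slot 12
681: h=10, probe 10,11 => slot 11
35: h=10, probe 10,11,14 => slot 14
Table: [., 788, ., ., ., ., ., ., 106, ., 137, 681, 814, ., 35, 835, 155]
Lookup 723: h=16, probe 16,0 → slot 0 empty, not found.

2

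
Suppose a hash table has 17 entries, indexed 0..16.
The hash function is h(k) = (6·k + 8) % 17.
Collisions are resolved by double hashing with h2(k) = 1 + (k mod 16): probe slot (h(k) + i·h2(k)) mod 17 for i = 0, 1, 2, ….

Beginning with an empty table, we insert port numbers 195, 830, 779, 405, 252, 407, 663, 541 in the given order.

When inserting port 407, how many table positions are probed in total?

2

Insert 195: h=5, slot 5 empty → index 5.
Insert 830: h=7, slot 7 empty → index 7.
Insert 779: h=7, h2=12, slot 7 occupied → index 2.
Insert 405: h=7, h2=6, slot 7 occupied → index 13.
Insert 252: h=7, h2=13, slot 7 occupied → index 3.
Insert 407: h=2, h2=8, slot 2 occupied → index 10.
Insert 663: h=8, slot 8 empty → index 8.
Insert 541: h=7, h2=14, slot 7 occupied → index 4.
Table: [—, —, 779, 252, 541, 195, —, 830, 663, —, 407, —, —, 405, —, —, —]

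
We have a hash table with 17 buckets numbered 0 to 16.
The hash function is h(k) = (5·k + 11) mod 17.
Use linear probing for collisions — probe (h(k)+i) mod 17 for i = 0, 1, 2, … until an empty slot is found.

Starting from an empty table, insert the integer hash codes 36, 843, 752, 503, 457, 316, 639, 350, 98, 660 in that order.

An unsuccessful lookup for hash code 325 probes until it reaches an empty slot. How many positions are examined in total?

36 hashes to 4; slot 4 is free => place at 4.
843 hashes to 10; slot 10 is free => place at 10.
752 hashes to 14; slot 14 is free => place at 14.
503 hashes to 10; 10 taken => place at 11.
457 hashes to 1; slot 1 is free => place at 1.
316 hashes to 10; 10,11 taken => place at 12.
639 hashes to 10; 10,11,12 taken => place at 13.
350 hashes to 10; 10,11,12,13,14 taken => place at 15.
98 hashes to 8; slot 8 is free => place at 8.
660 hashes to 13; 13,14,15 taken => place at 16.
Table: [_, 457, _, _, 36, _, _, _, 98, _, 843, 503, 316, 639, 752, 350, 660]
Lookup 325: h=4, probe 4,5 → slot 5 empty, not found.

2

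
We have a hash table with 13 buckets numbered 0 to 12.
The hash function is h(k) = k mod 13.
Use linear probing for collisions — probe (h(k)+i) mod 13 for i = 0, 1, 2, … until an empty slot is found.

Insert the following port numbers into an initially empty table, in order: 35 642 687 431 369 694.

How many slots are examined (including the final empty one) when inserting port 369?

Insert 35: h=9, slot 9 empty → index 9.
Insert 642: h=5, slot 5 empty → index 5.
Insert 687: h=11, slot 11 empty → index 11.
Insert 431: h=2, slot 2 empty → index 2.
Insert 369: h=5, slot 5 occupied → index 6.
Insert 694: h=5, slots 5,6 occupied → index 7.
Table: [., ., 431, ., ., 642, 369, 694, ., 35, ., 687, .]

2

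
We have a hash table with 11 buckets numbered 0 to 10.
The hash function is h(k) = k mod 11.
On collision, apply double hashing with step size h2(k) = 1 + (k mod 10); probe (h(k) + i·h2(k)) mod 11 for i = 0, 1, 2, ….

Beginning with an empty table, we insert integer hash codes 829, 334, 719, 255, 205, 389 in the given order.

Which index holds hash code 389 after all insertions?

Insert 829: h=4, slot 4 empty → index 4.
Insert 334: h=4, h2=5, slot 4 occupied → index 9.
Insert 719: h=4, h2=10, slot 4 occupied → index 3.
Insert 255: h=2, slot 2 empty → index 2.
Insert 205: h=7, slot 7 empty → index 7.
Insert 389: h=4, h2=10, slots 4,3,2 occupied → index 1.
Table: [., 389, 255, 719, 829, ., ., 205, ., 334, .]

1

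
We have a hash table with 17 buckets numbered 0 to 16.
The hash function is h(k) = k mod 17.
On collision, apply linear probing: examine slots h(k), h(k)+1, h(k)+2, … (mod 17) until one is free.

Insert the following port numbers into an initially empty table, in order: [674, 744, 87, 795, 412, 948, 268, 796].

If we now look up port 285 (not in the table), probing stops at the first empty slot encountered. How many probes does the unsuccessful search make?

674 hashes to 11; slot 11 is free => place at 11.
744 hashes to 13; slot 13 is free => place at 13.
87 hashes to 2; slot 2 is free => place at 2.
795 hashes to 13; 13 taken => place at 14.
412 hashes to 4; slot 4 is free => place at 4.
948 hashes to 13; 13,14 taken => place at 15.
268 hashes to 13; 13,14,15 taken => place at 16.
796 hashes to 14; 14,15,16 taken => place at 0.
Table: [796, ., 87, ., 412, ., ., ., ., ., ., 674, ., 744, 795, 948, 268]
Lookup 285: h=13, probe 13,14,15,16,0,1 → slot 1 empty, not found.

6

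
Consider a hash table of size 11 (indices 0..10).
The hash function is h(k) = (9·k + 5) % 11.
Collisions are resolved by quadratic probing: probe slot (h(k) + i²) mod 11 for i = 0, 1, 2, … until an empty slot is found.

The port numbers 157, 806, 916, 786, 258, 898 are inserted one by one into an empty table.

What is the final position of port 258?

7

157 hashes to 10; slot 10 is free → place at 10.
806 hashes to 10; 10 taken → place at 0.
916 hashes to 10; 10,0 taken → place at 3.
786 hashes to 6; slot 6 is free → place at 6.
258 hashes to 6; 6 taken → place at 7.
898 hashes to 2; slot 2 is free → place at 2.
Table: [806, ., 898, 916, ., ., 786, 258, ., ., 157]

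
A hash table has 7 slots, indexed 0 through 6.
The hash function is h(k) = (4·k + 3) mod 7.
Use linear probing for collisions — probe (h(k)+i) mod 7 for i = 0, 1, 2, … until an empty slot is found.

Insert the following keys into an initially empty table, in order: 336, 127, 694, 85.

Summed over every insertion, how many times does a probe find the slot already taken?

336: h=3 → slot 3
127: h=0 → slot 0
694: h=0, probe 0,1 → slot 1
85: h=0, probe 0,1,2 → slot 2
Table: [127, 694, 85, 336, -, -, -]

3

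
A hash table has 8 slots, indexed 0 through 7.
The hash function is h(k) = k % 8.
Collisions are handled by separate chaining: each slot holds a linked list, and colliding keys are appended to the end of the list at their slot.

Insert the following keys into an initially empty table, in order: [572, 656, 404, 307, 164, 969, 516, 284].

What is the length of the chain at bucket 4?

5

Insert 572: h=4, bucket 4 empty -> new chain.
Insert 656: h=0, bucket 0 empty -> new chain.
Insert 404: h=4, bucket 4 nonempty -> append to chain.
Insert 307: h=3, bucket 3 empty -> new chain.
Insert 164: h=4, bucket 4 nonempty -> append to chain.
Insert 969: h=1, bucket 1 empty -> new chain.
Insert 516: h=4, bucket 4 nonempty -> append to chain.
Insert 284: h=4, bucket 4 nonempty -> append to chain.
Final buckets:
0: 656
1: 969
2: —
3: 307
4: 572 -> 404 -> 164 -> 516 -> 284
5: —
6: —
7: —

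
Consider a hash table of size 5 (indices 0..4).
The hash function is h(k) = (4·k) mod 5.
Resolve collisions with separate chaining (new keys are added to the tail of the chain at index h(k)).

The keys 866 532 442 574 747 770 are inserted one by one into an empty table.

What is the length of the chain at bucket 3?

3

Insert 866: h=4, bucket 4 empty → new chain.
Insert 532: h=3, bucket 3 empty → new chain.
Insert 442: h=3, bucket 3 nonempty → append to chain.
Insert 574: h=1, bucket 1 empty → new chain.
Insert 747: h=3, bucket 3 nonempty → append to chain.
Insert 770: h=0, bucket 0 empty → new chain.
Final buckets:
0: 770
1: 574
2: _
3: 532 -> 442 -> 747
4: 866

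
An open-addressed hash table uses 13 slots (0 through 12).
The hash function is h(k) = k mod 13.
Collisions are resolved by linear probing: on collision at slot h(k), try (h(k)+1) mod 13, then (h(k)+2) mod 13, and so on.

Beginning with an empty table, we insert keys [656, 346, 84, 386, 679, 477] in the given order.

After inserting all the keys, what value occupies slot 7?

84

656 hashes to 6; slot 6 is free -> place at 6.
346 hashes to 8; slot 8 is free -> place at 8.
84 hashes to 6; 6 taken -> place at 7.
386 hashes to 9; slot 9 is free -> place at 9.
679 hashes to 3; slot 3 is free -> place at 3.
477 hashes to 9; 9 taken -> place at 10.
Table: [∅, ∅, ∅, 679, ∅, ∅, 656, 84, 346, 386, 477, ∅, ∅]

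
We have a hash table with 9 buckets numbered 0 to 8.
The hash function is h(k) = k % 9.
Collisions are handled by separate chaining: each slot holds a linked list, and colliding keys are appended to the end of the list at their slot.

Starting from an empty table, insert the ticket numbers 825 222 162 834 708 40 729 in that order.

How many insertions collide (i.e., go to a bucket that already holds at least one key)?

4

Insert 825: h=6, bucket 6 empty → new chain.
Insert 222: h=6, bucket 6 nonempty → append to chain.
Insert 162: h=0, bucket 0 empty → new chain.
Insert 834: h=6, bucket 6 nonempty → append to chain.
Insert 708: h=6, bucket 6 nonempty → append to chain.
Insert 40: h=4, bucket 4 empty → new chain.
Insert 729: h=0, bucket 0 nonempty → append to chain.
Final buckets:
0: 162 -> 729
1: -
2: -
3: -
4: 40
5: -
6: 825 -> 222 -> 834 -> 708
7: -
8: -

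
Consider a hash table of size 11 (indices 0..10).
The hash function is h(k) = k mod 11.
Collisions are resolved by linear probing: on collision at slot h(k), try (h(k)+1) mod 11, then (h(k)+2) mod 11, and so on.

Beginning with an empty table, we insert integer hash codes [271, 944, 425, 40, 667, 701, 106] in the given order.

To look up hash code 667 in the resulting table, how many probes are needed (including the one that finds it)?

Insert 271: h=7, slot 7 empty -> index 7.
Insert 944: h=9, slot 9 empty -> index 9.
Insert 425: h=7, slot 7 occupied -> index 8.
Insert 40: h=7, slots 7,8,9 occupied -> index 10.
Insert 667: h=7, slots 7,8,9,10 occupied -> index 0.
Insert 701: h=8, slots 8,9,10,0 occupied -> index 1.
Insert 106: h=7, slots 7,8,9,10,0,1 occupied -> index 2.
Table: [667, 701, 106, -, -, -, -, 271, 425, 944, 40]
Lookup 667: h=7, probe 7,8,9,10,0 → found at 0.

5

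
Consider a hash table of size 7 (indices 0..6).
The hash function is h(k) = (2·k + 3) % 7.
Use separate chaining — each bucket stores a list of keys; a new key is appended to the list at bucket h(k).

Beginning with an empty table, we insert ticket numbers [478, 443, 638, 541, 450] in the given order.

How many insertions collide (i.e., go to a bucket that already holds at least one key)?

3

Insert 478: h=0, bucket 0 empty -> new chain.
Insert 443: h=0, bucket 0 nonempty -> append to chain.
Insert 638: h=5, bucket 5 empty -> new chain.
Insert 541: h=0, bucket 0 nonempty -> append to chain.
Insert 450: h=0, bucket 0 nonempty -> append to chain.
Final buckets:
0: 478 -> 443 -> 541 -> 450
1: ∅
2: ∅
3: ∅
4: ∅
5: 638
6: ∅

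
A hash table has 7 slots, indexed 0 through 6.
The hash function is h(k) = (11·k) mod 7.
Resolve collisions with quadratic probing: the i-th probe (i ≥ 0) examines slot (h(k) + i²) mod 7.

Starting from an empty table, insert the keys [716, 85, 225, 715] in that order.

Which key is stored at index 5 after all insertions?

716 hashes to 1; slot 1 is free -> place at 1.
85 hashes to 4; slot 4 is free -> place at 4.
225 hashes to 4; 4 taken -> place at 5.
715 hashes to 4; 4,5,1 taken -> place at 6.
Table: [∅, 716, ∅, ∅, 85, 225, 715]

225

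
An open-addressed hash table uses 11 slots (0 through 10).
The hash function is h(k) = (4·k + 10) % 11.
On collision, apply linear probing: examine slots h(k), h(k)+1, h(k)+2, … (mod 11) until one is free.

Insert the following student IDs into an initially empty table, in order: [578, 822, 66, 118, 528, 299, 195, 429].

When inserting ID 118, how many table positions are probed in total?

3

578: h=1 -> slot 1
822: h=9 -> slot 9
66: h=10 -> slot 10
118: h=9, probe 9,10,0 -> slot 0
528: h=10, probe 10,0,1,2 -> slot 2
299: h=7 -> slot 7
195: h=9, probe 9,10,0,1,2,3 -> slot 3
429: h=10, probe 10,0,1,2,3,4 -> slot 4
Table: [118, 578, 528, 195, 429, —, —, 299, —, 822, 66]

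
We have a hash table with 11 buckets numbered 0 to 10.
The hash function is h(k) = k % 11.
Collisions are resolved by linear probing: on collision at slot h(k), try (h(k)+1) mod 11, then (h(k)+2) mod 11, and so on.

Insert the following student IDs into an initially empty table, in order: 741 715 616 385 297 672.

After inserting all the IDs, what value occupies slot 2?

385

741: h=4 => slot 4
715: h=0 => slot 0
616: h=0, probe 0,1 => slot 1
385: h=0, probe 0,1,2 => slot 2
297: h=0, probe 0,1,2,3 => slot 3
672: h=1, probe 1,2,3,4,5 => slot 5
Table: [715, 616, 385, 297, 741, 672, ., ., ., ., .]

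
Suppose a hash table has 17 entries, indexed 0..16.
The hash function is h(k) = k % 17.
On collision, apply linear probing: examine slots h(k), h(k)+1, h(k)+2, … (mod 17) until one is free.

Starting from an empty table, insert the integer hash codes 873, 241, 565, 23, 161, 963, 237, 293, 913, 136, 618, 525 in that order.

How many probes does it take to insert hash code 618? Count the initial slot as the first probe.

Insert 873: h=6, slot 6 empty → index 6.
Insert 241: h=3, slot 3 empty → index 3.
Insert 565: h=4, slot 4 empty → index 4.
Insert 23: h=6, slot 6 occupied → index 7.
Insert 161: h=8, slot 8 empty → index 8.
Insert 963: h=11, slot 11 empty → index 11.
Insert 237: h=16, slot 16 empty → index 16.
Insert 293: h=4, slot 4 occupied → index 5.
Insert 913: h=12, slot 12 empty → index 12.
Insert 136: h=0, slot 0 empty → index 0.
Insert 618: h=6, slots 6,7,8 occupied → index 9.
Insert 525: h=15, slot 15 empty → index 15.
Table: [136, -, -, 241, 565, 293, 873, 23, 161, 618, -, 963, 913, -, -, 525, 237]

4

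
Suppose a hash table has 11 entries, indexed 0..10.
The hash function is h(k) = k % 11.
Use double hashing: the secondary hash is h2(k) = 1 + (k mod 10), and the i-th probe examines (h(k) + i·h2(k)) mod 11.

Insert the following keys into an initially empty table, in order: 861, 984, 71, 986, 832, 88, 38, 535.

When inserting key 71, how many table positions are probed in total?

2

Insert 861: h=3, slot 3 empty => index 3.
Insert 984: h=5, slot 5 empty => index 5.
Insert 71: h=5, h2=2, slot 5 occupied => index 7.
Insert 986: h=7, h2=7, slots 7,3 occupied => index 10.
Insert 832: h=7, h2=3, slots 7,10 occupied => index 2.
Insert 88: h=0, slot 0 empty => index 0.
Insert 38: h=5, h2=9, slots 5,3 occupied => index 1.
Insert 535: h=7, h2=6, slots 7,2 occupied => index 8.
Table: [88, 38, 832, 861, -, 984, -, 71, 535, -, 986]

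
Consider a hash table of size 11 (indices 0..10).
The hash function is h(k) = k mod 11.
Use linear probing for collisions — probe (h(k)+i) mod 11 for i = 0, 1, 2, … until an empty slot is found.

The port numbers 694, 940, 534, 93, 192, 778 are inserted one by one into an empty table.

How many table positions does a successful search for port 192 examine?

694: h=1 → slot 1
940: h=5 → slot 5
534: h=6 → slot 6
93: h=5, probe 5,6,7 → slot 7
192: h=5, probe 5,6,7,8 → slot 8
778: h=8, probe 8,9 → slot 9
Table: [-, 694, -, -, -, 940, 534, 93, 192, 778, -]
Lookup 192: h=5, probe 5,6,7,8 → found at 8.

4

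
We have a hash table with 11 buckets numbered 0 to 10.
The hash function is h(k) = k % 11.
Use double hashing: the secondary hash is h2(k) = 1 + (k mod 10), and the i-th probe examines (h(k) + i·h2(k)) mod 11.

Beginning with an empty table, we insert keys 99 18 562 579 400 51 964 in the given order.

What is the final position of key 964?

5

99: h=0 -> slot 0
18: h=7 -> slot 7
562: h=1 -> slot 1
579: h=7, h2=10, probe 7,6 -> slot 6
400: h=4 -> slot 4
51: h=7, h2=2, probe 7,9 -> slot 9
964: h=7, h2=5, probe 7,1,6,0,5 -> slot 5
Table: [99, 562, ∅, ∅, 400, 964, 579, 18, ∅, 51, ∅]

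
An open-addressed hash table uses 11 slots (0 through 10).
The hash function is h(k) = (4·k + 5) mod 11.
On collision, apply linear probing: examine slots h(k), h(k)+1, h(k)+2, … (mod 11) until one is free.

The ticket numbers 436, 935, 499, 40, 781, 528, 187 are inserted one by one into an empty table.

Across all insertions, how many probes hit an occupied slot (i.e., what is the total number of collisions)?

7

436: h=0 -> slot 0
935: h=5 -> slot 5
499: h=10 -> slot 10
40: h=0, probe 0,1 -> slot 1
781: h=5, probe 5,6 -> slot 6
528: h=5, probe 5,6,7 -> slot 7
187: h=5, probe 5,6,7,8 -> slot 8
Table: [436, 40, ., ., ., 935, 781, 528, 187, ., 499]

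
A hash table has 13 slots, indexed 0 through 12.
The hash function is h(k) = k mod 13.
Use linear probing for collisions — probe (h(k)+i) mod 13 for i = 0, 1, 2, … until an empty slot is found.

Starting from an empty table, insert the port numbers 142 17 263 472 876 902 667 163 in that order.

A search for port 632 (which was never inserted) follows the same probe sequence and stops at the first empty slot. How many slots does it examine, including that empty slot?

3

142: h=12 -> slot 12
17: h=4 -> slot 4
263: h=3 -> slot 3
472: h=4, probe 4,5 -> slot 5
876: h=5, probe 5,6 -> slot 6
902: h=5, probe 5,6,7 -> slot 7
667: h=4, probe 4,5,6,7,8 -> slot 8
163: h=7, probe 7,8,9 -> slot 9
Table: [-, -, -, 263, 17, 472, 876, 902, 667, 163, -, -, 142]
Lookup 632: h=8, probe 8,9,10 → slot 10 empty, not found.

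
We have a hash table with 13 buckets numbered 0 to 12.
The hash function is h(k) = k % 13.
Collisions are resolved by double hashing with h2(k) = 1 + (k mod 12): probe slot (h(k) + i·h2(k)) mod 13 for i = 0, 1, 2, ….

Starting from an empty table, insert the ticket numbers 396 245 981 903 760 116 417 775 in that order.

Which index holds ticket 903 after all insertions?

10

396: h=6 → slot 6
245: h=11 → slot 11
981: h=6, h2=10, probe 6,3 → slot 3
903: h=6, h2=4, probe 6,10 → slot 10
760: h=6, h2=5, probe 6,11,3,8 → slot 8
116: h=12 → slot 12
417: h=1 → slot 1
775: h=8, h2=8, probe 8,3,11,6,1,9 → slot 9
Table: [., 417, ., 981, ., ., 396, ., 760, 775, 903, 245, 116]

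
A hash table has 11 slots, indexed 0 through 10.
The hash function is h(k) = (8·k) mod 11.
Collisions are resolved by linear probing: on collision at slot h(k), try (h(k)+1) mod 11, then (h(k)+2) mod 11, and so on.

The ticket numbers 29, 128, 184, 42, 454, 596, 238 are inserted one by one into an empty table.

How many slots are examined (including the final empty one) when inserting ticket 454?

2

Insert 29: h=1, slot 1 empty -> index 1.
Insert 128: h=1, slot 1 occupied -> index 2.
Insert 184: h=9, slot 9 empty -> index 9.
Insert 42: h=6, slot 6 empty -> index 6.
Insert 454: h=2, slot 2 occupied -> index 3.
Insert 596: h=5, slot 5 empty -> index 5.
Insert 238: h=1, slots 1,2,3 occupied -> index 4.
Table: [—, 29, 128, 454, 238, 596, 42, —, —, 184, —]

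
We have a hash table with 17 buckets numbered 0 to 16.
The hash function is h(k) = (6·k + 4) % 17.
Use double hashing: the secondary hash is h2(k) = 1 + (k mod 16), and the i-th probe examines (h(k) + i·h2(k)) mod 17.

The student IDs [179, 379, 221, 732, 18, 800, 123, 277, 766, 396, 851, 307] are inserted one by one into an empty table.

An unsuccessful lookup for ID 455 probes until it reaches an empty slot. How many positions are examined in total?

179 hashes to 7; slot 7 is free → place at 7.
379 hashes to 0; slot 0 is free → place at 0.
221 hashes to 4; slot 4 is free → place at 4.
732 hashes to 10; slot 10 is free → place at 10.
18 hashes to 10, h2=3; 10 taken → place at 13.
800 hashes to 10, h2=1; 10 taken → place at 11.
123 hashes to 11, h2=12; 11 taken → place at 6.
277 hashes to 0, h2=6; 0,6 taken → place at 12.
766 hashes to 10, h2=15; 10 taken → place at 8.
396 hashes to 0, h2=13; 0,13 taken → place at 9.
851 hashes to 10, h2=4; 10 taken → place at 14.
307 hashes to 10, h2=4; 10,14 taken → place at 1.
Table: [379, 307, _, _, 221, _, 123, 179, 766, 396, 732, 800, 277, 18, 851, _, _]
Lookup 455: h=14, h2=8, probe 14,5 → slot 5 empty, not found.

2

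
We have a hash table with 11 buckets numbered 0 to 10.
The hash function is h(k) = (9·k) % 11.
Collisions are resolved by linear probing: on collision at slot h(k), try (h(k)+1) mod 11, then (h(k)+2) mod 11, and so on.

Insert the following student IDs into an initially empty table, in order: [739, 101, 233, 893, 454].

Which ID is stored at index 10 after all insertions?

Insert 739: h=7, slot 7 empty -> index 7.
Insert 101: h=7, slot 7 occupied -> index 8.
Insert 233: h=7, slots 7,8 occupied -> index 9.
Insert 893: h=7, slots 7,8,9 occupied -> index 10.
Insert 454: h=5, slot 5 empty -> index 5.
Table: [∅, ∅, ∅, ∅, ∅, 454, ∅, 739, 101, 233, 893]

893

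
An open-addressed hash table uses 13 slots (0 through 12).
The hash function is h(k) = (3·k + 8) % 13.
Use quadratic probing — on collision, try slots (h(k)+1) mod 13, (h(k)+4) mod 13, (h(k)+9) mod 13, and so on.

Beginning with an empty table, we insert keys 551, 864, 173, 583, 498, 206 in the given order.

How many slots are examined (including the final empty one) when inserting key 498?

2

Insert 551: h=10, slot 10 empty => index 10.
Insert 864: h=0, slot 0 empty => index 0.
Insert 173: h=7, slot 7 empty => index 7.
Insert 583: h=2, slot 2 empty => index 2.
Insert 498: h=7, slot 7 occupied => index 8.
Insert 206: h=2, slot 2 occupied => index 3.
Table: [864, -, 583, 206, -, -, -, 173, 498, -, 551, -, -]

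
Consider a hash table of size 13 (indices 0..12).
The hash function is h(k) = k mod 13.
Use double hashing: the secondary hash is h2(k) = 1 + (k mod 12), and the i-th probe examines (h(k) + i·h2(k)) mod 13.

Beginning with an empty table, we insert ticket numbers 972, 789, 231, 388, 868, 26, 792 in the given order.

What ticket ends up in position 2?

868

972 hashes to 10; slot 10 is free => place at 10.
789 hashes to 9; slot 9 is free => place at 9.
231 hashes to 10, h2=4; 10 taken => place at 1.
388 hashes to 11; slot 11 is free => place at 11.
868 hashes to 10, h2=5; 10 taken => place at 2.
26 hashes to 0; slot 0 is free => place at 0.
792 hashes to 12; slot 12 is free => place at 12.
Table: [26, 231, 868, ., ., ., ., ., ., 789, 972, 388, 792]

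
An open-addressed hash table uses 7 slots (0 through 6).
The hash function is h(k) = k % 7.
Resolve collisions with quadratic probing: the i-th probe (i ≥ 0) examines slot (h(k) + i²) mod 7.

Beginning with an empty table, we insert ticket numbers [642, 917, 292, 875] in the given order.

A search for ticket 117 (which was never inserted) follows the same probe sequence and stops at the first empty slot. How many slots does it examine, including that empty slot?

3

642: h=5 -> slot 5
917: h=0 -> slot 0
292: h=5, probe 5,6 -> slot 6
875: h=0, probe 0,1 -> slot 1
Table: [917, 875, —, —, —, 642, 292]
Lookup 117: h=5, probe 5,6,2 → slot 2 empty, not found.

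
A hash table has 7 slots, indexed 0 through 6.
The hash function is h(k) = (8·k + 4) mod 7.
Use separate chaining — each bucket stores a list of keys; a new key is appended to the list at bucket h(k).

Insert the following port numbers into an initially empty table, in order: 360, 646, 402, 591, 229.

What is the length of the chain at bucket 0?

Insert 360: h=0, bucket 0 empty → new chain.
Insert 646: h=6, bucket 6 empty → new chain.
Insert 402: h=0, bucket 0 nonempty → append to chain.
Insert 591: h=0, bucket 0 nonempty → append to chain.
Insert 229: h=2, bucket 2 empty → new chain.
Final buckets:
0: 360 -> 402 -> 591
1: _
2: 229
3: _
4: _
5: _
6: 646

3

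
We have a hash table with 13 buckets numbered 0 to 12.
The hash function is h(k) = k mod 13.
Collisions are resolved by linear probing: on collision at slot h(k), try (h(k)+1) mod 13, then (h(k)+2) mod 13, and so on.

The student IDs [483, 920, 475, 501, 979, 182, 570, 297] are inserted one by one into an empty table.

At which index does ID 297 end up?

Insert 483: h=2, slot 2 empty => index 2.
Insert 920: h=10, slot 10 empty => index 10.
Insert 475: h=7, slot 7 empty => index 7.
Insert 501: h=7, slot 7 occupied => index 8.
Insert 979: h=4, slot 4 empty => index 4.
Insert 182: h=0, slot 0 empty => index 0.
Insert 570: h=11, slot 11 empty => index 11.
Insert 297: h=11, slot 11 occupied => index 12.
Table: [182, -, 483, -, 979, -, -, 475, 501, -, 920, 570, 297]

12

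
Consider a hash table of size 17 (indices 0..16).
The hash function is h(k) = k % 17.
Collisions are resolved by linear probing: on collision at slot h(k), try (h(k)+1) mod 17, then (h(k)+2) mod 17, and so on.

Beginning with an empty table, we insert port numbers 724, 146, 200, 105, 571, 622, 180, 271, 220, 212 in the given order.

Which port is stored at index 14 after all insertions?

622

724 hashes to 10; slot 10 is free → place at 10.
146 hashes to 10; 10 taken → place at 11.
200 hashes to 13; slot 13 is free → place at 13.
105 hashes to 3; slot 3 is free → place at 3.
571 hashes to 10; 10,11 taken → place at 12.
622 hashes to 10; 10,11,12,13 taken → place at 14.
180 hashes to 10; 10,11,12,13,14 taken → place at 15.
271 hashes to 16; slot 16 is free → place at 16.
220 hashes to 16; 16 taken → place at 0.
212 hashes to 8; slot 8 is free → place at 8.
Table: [220, —, —, 105, —, —, —, —, 212, —, 724, 146, 571, 200, 622, 180, 271]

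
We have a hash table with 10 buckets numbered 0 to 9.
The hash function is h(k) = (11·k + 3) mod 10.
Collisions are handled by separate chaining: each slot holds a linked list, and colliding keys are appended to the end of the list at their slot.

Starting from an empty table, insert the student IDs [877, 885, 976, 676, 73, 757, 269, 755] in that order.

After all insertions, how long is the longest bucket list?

877 → bucket 0
885 → bucket 8
976 → bucket 9
676 → bucket 9 (collision)
73 → bucket 6
757 → bucket 0 (collision)
269 → bucket 2
755 → bucket 8 (collision)
Final buckets:
0: 877 -> 757
1: ∅
2: 269
3: ∅
4: ∅
5: ∅
6: 73
7: ∅
8: 885 -> 755
9: 976 -> 676

2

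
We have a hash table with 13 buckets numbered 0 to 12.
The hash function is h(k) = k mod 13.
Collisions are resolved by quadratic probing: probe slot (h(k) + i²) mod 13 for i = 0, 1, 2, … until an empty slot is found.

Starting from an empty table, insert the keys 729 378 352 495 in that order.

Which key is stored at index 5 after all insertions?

729: h=1 → slot 1
378: h=1, probe 1,2 → slot 2
352: h=1, probe 1,2,5 → slot 5
495: h=1, probe 1,2,5,10 → slot 10
Table: [_, 729, 378, _, _, 352, _, _, _, _, 495, _, _]

352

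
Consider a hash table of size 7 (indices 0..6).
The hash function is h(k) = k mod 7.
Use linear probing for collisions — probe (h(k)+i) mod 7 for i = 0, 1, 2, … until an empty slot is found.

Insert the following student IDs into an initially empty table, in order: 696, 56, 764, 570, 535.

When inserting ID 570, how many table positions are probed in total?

2

Insert 696: h=3, slot 3 empty -> index 3.
Insert 56: h=0, slot 0 empty -> index 0.
Insert 764: h=1, slot 1 empty -> index 1.
Insert 570: h=3, slot 3 occupied -> index 4.
Insert 535: h=3, slots 3,4 occupied -> index 5.
Table: [56, 764, ∅, 696, 570, 535, ∅]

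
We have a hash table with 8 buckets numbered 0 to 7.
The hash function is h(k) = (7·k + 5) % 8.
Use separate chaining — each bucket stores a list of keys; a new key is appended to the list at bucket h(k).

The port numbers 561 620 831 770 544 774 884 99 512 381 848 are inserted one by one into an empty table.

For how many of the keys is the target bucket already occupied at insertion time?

561 -> bucket 4
620 -> bucket 1
831 -> bucket 6
770 -> bucket 3
544 -> bucket 5
774 -> bucket 7
884 -> bucket 1 (collision)
99 -> bucket 2
512 -> bucket 5 (collision)
381 -> bucket 0
848 -> bucket 5 (collision)
Final buckets:
0: 381
1: 620 -> 884
2: 99
3: 770
4: 561
5: 544 -> 512 -> 848
6: 831
7: 774

3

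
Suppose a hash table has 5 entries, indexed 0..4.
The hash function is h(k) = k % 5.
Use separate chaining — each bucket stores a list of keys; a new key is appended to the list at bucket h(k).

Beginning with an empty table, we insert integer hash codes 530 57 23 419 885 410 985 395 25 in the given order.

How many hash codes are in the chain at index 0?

Insert 530: h=0, bucket 0 empty → new chain.
Insert 57: h=2, bucket 2 empty → new chain.
Insert 23: h=3, bucket 3 empty → new chain.
Insert 419: h=4, bucket 4 empty → new chain.
Insert 885: h=0, bucket 0 nonempty → append to chain.
Insert 410: h=0, bucket 0 nonempty → append to chain.
Insert 985: h=0, bucket 0 nonempty → append to chain.
Insert 395: h=0, bucket 0 nonempty → append to chain.
Insert 25: h=0, bucket 0 nonempty → append to chain.
Final buckets:
0: 530 -> 885 -> 410 -> 985 -> 395 -> 25
1: ∅
2: 57
3: 23
4: 419

6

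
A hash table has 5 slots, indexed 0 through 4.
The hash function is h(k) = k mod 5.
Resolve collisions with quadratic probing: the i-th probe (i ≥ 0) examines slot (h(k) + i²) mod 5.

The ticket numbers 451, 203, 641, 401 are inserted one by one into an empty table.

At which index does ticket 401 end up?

0

Insert 451: h=1, slot 1 empty -> index 1.
Insert 203: h=3, slot 3 empty -> index 3.
Insert 641: h=1, slot 1 occupied -> index 2.
Insert 401: h=1, slots 1,2 occupied -> index 0.
Table: [401, 451, 641, 203, -]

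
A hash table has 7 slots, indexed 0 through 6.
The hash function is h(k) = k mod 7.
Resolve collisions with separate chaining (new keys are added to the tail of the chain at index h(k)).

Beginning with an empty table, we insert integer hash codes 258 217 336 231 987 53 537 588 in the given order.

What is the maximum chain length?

Insert 258: h=6, bucket 6 empty -> new chain.
Insert 217: h=0, bucket 0 empty -> new chain.
Insert 336: h=0, bucket 0 nonempty -> append to chain.
Insert 231: h=0, bucket 0 nonempty -> append to chain.
Insert 987: h=0, bucket 0 nonempty -> append to chain.
Insert 53: h=4, bucket 4 empty -> new chain.
Insert 537: h=5, bucket 5 empty -> new chain.
Insert 588: h=0, bucket 0 nonempty -> append to chain.
Final buckets:
0: 217 -> 336 -> 231 -> 987 -> 588
1: —
2: —
3: —
4: 53
5: 537
6: 258

5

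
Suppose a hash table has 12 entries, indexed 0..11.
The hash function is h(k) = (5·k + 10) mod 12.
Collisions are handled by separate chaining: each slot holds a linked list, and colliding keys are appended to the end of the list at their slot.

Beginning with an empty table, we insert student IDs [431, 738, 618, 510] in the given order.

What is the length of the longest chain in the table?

Insert 431: h=5, bucket 5 empty → new chain.
Insert 738: h=4, bucket 4 empty → new chain.
Insert 618: h=4, bucket 4 nonempty → append to chain.
Insert 510: h=4, bucket 4 nonempty → append to chain.
Final buckets:
0: _
1: _
2: _
3: _
4: 738 -> 618 -> 510
5: 431
6: _
7: _
8: _
9: _
10: _
11: _

3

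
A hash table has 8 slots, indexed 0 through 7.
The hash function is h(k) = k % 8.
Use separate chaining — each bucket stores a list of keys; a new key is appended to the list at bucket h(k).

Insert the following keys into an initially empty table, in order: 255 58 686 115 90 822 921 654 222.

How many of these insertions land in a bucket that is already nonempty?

Insert 255: h=7, bucket 7 empty → new chain.
Insert 58: h=2, bucket 2 empty → new chain.
Insert 686: h=6, bucket 6 empty → new chain.
Insert 115: h=3, bucket 3 empty → new chain.
Insert 90: h=2, bucket 2 nonempty → append to chain.
Insert 822: h=6, bucket 6 nonempty → append to chain.
Insert 921: h=1, bucket 1 empty → new chain.
Insert 654: h=6, bucket 6 nonempty → append to chain.
Insert 222: h=6, bucket 6 nonempty → append to chain.
Final buckets:
0: .
1: 921
2: 58 -> 90
3: 115
4: .
5: .
6: 686 -> 822 -> 654 -> 222
7: 255

4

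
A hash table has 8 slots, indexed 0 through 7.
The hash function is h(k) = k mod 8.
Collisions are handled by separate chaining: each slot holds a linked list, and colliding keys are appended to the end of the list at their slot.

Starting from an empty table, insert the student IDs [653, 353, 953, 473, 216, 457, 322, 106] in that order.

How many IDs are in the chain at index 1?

653 → bucket 5
353 → bucket 1
953 → bucket 1 (collision)
473 → bucket 1 (collision)
216 → bucket 0
457 → bucket 1 (collision)
322 → bucket 2
106 → bucket 2 (collision)
Final buckets:
0: 216
1: 353 -> 953 -> 473 -> 457
2: 322 -> 106
3: -
4: -
5: 653
6: -
7: -

4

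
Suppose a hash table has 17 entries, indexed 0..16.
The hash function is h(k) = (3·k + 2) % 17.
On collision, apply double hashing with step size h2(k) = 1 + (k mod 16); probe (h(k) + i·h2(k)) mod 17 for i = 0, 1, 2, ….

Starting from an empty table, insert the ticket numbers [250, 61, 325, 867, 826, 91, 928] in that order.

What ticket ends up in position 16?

250: h=4 -> slot 4
61: h=15 -> slot 15
325: h=8 -> slot 8
867: h=2 -> slot 2
826: h=15, h2=11, probe 15,9 -> slot 9
91: h=3 -> slot 3
928: h=15, h2=1, probe 15,16 -> slot 16
Table: [_, _, 867, 91, 250, _, _, _, 325, 826, _, _, _, _, _, 61, 928]

928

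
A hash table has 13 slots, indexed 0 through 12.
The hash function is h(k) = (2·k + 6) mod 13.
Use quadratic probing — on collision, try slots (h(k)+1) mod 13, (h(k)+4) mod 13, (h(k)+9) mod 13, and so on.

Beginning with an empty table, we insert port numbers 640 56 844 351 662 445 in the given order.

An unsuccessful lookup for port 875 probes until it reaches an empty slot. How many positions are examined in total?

2

Insert 640: h=12, slot 12 empty => index 12.
Insert 56: h=1, slot 1 empty => index 1.
Insert 844: h=4, slot 4 empty => index 4.
Insert 351: h=6, slot 6 empty => index 6.
Insert 662: h=4, slot 4 occupied => index 5.
Insert 445: h=12, slot 12 occupied => index 0.
Table: [445, 56, ., ., 844, 662, 351, ., ., ., ., ., 640]
Lookup 875: h=1, probe 1,2 → slot 2 empty, not found.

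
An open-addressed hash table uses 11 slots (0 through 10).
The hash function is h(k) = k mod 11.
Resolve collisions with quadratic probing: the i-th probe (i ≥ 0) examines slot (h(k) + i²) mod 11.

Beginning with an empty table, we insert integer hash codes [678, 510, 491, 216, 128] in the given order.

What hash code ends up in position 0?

216

678 hashes to 7; slot 7 is free => place at 7.
510 hashes to 4; slot 4 is free => place at 4.
491 hashes to 7; 7 taken => place at 8.
216 hashes to 7; 7,8 taken => place at 0.
128 hashes to 7; 7,8,0 taken => place at 5.
Table: [216, ∅, ∅, ∅, 510, 128, ∅, 678, 491, ∅, ∅]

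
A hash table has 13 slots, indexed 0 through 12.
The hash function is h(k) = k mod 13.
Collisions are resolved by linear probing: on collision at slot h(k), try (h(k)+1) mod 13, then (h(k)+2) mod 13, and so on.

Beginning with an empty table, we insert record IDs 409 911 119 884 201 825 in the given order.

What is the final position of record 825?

Insert 409: h=6, slot 6 empty → index 6.
Insert 911: h=1, slot 1 empty → index 1.
Insert 119: h=2, slot 2 empty → index 2.
Insert 884: h=0, slot 0 empty → index 0.
Insert 201: h=6, slot 6 occupied → index 7.
Insert 825: h=6, slots 6,7 occupied → index 8.
Table: [884, 911, 119, ., ., ., 409, 201, 825, ., ., ., .]

8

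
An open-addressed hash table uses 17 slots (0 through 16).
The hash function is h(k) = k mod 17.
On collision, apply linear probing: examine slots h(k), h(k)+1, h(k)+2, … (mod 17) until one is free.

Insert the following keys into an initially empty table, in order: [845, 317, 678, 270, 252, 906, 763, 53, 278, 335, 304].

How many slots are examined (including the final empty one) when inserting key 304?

845 hashes to 12; slot 12 is free → place at 12.
317 hashes to 11; slot 11 is free → place at 11.
678 hashes to 15; slot 15 is free → place at 15.
270 hashes to 15; 15 taken → place at 16.
252 hashes to 14; slot 14 is free → place at 14.
906 hashes to 5; slot 5 is free → place at 5.
763 hashes to 15; 15,16 taken → place at 0.
53 hashes to 2; slot 2 is free → place at 2.
278 hashes to 6; slot 6 is free → place at 6.
335 hashes to 12; 12 taken → place at 13.
304 hashes to 15; 15,16,0 taken → place at 1.
Table: [763, 304, 53, —, —, 906, 278, —, —, —, —, 317, 845, 335, 252, 678, 270]

4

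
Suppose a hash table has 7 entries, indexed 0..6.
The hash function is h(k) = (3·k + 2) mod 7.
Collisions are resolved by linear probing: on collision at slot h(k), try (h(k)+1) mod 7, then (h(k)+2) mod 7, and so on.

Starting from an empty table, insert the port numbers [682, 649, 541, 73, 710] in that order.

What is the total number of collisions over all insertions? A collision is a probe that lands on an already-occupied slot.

3

Insert 682: h=4, slot 4 empty -> index 4.
Insert 649: h=3, slot 3 empty -> index 3.
Insert 541: h=1, slot 1 empty -> index 1.
Insert 73: h=4, slot 4 occupied -> index 5.
Insert 710: h=4, slots 4,5 occupied -> index 6.
Table: [∅, 541, ∅, 649, 682, 73, 710]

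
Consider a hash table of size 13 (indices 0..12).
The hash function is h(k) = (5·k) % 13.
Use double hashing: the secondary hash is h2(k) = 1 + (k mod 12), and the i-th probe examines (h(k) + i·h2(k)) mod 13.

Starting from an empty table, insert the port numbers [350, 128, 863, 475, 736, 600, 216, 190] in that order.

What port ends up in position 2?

216

350: h=8 => slot 8
128: h=3 => slot 3
863: h=12 => slot 12
475: h=9 => slot 9
736: h=1 => slot 1
600: h=10 => slot 10
216: h=1, h2=1, probe 1,2 => slot 2
190: h=1, h2=11, probe 1,12,10,8,6 => slot 6
Table: [-, 736, 216, 128, -, -, 190, -, 350, 475, 600, -, 863]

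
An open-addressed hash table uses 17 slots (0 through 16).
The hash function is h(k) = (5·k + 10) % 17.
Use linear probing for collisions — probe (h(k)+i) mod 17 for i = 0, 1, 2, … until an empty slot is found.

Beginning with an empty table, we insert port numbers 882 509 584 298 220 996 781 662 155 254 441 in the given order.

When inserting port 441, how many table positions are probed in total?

8

882 hashes to 0; slot 0 is free => place at 0.
509 hashes to 5; slot 5 is free => place at 5.
584 hashes to 6; slot 6 is free => place at 6.
298 hashes to 4; slot 4 is free => place at 4.
220 hashes to 5; 5,6 taken => place at 7.
996 hashes to 9; slot 9 is free => place at 9.
781 hashes to 5; 5,6,7 taken => place at 8.
662 hashes to 5; 5,6,7,8,9 taken => place at 10.
155 hashes to 3; slot 3 is free => place at 3.
254 hashes to 5; 5,6,7,8,9,10 taken => place at 11.
441 hashes to 5; 5,6,7,8,9,10,11 taken => place at 12.
Table: [882, _, _, 155, 298, 509, 584, 220, 781, 996, 662, 254, 441, _, _, _, _]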